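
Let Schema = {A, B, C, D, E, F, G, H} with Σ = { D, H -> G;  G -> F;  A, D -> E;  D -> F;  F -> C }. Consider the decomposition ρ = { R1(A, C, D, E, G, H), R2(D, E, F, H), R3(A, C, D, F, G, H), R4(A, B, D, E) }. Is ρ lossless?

No

Chase test. Columns are A, B, C, D, E, F, G, H; row i has aⱼ where attribute j ∈ Ri, else bᵢⱼ.
Initial tableau (one row per fragment):
  row 1: a1 b12 a3 a4 a5 b16 a7 a8
  row 2: b21 b22 b23 a4 a5 a6 b27 a8
  row 3: a1 b32 a3 a4 b35 a6 a7 a8
  row 4: a1 a2 b43 a4 a5 b46 b47 b48
Rows 1 and 2 agree on D, H; apply D, H→G and equate their G entries.
Rows 1 and 2 agree on G; apply G→F and equate their F entries.
Rows 1 and 3 agree on A, D; apply A, D→E and equate their E entries.
Rows 1 and 4 agree on D; apply D→F and equate their F entries.
Rows 1 and 2 agree on F; apply F→C and equate their C entries.
Rows 1 and 4 agree on F; apply F→C and equate their C entries.
No row becomes fully distinguished — the join is lossy.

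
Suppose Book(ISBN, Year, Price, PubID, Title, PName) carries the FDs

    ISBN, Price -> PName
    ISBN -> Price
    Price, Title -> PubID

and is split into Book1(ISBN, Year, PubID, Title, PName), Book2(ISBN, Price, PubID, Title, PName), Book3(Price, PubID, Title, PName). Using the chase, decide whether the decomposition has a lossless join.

Yes

Chase test. Columns are ISBN, Year, Price, PubID, Title, PName; row i has aⱼ where attribute j ∈ Booki, else bᵢⱼ.
Initial tableau (one row per fragment):
  row 1: a1 a2 b13 a4 a5 a6
  row 2: a1 b22 a3 a4 a5 a6
  row 3: b31 b32 a3 a4 a5 a6
Rows 1 and 2 agree on ISBN; apply ISBN→Price and equate their Price entries.
Row 1 is now all distinguished symbols — the join is lossless.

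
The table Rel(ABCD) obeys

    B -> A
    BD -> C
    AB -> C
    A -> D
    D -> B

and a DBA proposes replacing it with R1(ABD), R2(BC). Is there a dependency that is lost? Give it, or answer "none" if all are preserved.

B → A lies within R1.
BD → C: restricted closure across fragments reaches C.
AB → C: restricted closure across fragments reaches C.
A → D lies within R1.
D → B lies within R1.
Every dependency is enforceable on the fragments, so the decomposition is dependency-preserving.

none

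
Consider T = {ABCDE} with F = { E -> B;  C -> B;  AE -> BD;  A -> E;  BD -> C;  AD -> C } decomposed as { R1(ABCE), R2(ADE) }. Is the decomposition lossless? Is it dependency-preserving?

lossless but not dependency-preserving

Lossless test: (AE)⁺ = {ABCDE}, which contains all of one fragment — lossless.
Dependency preservation: the restricted closure of {BD} across the fragments never reaches {C}, so BD → C cannot be enforced without a join — not preserved.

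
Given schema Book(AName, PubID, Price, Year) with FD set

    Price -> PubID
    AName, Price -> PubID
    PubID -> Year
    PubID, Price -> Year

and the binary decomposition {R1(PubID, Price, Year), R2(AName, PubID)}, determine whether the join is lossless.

Common attributes: R1 ∩ R2 = {PubID}.
Closure of {PubID}: PubID → Year applies, adding Year. So (PubID)⁺ = {PubID, Year}.
The closure contains neither all of R1 = {PubID, Price, Year} nor all of R2 = {AName, PubID}, so the common attributes are not a superkey of either fragment. The join is lossy.

No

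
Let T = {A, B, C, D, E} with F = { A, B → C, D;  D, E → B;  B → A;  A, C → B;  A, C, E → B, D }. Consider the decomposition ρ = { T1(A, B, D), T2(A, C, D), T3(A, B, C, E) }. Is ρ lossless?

Chase test. Columns are A, B, C, D, E; row i has aⱼ where attribute j ∈ Ti, else bᵢⱼ.
Initial tableau (one row per fragment):
  row 1: a1 a2 b13 a4 b15
  row 2: a1 b22 a3 a4 b25
  row 3: a1 a2 a3 b34 a5
Rows 1 and 3 agree on A, B; apply A, B→C, D and equate their C, D entries.
Rows 1 and 2 agree on A, C; apply A, C→B and equate their B entries.
Row 3 is now all distinguished symbols — the join is lossless.

Yes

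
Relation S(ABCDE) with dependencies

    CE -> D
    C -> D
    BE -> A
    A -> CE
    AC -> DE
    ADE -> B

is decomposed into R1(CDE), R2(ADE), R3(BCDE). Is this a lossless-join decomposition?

Chase test. Columns are ABCDE; row i has aⱼ where attribute j ∈ Ri, else bᵢⱼ.
Initial tableau (one row per fragment):
  row 1: b11 b12 a3 a4 a5
  row 2: a1 b22 b23 a4 a5
  row 3: b31 a2 a3 a4 a5
No row becomes fully distinguished — the join is lossy.

No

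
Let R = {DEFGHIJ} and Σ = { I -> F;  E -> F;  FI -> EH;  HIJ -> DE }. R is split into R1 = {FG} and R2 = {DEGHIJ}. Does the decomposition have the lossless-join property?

No

Common attributes: R1 ∩ R2 = {G}.
No dependency enlarges {G}, so (G)⁺ = {G}.
The closure contains neither all of R1 = {FG} nor all of R2 = {DEGHIJ}, so the common attributes are not a superkey of either fragment. The join is lossy.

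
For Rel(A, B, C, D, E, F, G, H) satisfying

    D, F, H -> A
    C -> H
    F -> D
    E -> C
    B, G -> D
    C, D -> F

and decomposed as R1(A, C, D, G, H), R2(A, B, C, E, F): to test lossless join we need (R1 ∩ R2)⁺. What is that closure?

R1 ∩ R2 = {A, C}.
C → H applies, adding H
Closure: {A, C, H}.

A, C, H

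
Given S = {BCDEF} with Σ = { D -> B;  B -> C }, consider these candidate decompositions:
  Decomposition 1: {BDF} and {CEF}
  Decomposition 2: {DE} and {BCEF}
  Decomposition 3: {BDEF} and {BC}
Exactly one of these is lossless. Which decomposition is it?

Decomposition 1: common = {F}, closure = {F} → lossy.
Decomposition 2: common = {E}, closure = {E} → lossy.
Decomposition 3: common = {B}, closure = {BC} → lossless.

Decomposition 3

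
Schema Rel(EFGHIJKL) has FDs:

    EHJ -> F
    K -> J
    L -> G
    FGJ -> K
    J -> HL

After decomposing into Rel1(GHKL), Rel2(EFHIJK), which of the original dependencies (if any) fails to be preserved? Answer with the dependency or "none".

J -> HL

Check J → HL: no single fragment contains all of {HJL}, and the restricted closure of {J} across the fragments never reaches {HL}.
EHJ → F is preserved.
K → J is preserved.
L → G is preserved.
FGJ → K is preserved.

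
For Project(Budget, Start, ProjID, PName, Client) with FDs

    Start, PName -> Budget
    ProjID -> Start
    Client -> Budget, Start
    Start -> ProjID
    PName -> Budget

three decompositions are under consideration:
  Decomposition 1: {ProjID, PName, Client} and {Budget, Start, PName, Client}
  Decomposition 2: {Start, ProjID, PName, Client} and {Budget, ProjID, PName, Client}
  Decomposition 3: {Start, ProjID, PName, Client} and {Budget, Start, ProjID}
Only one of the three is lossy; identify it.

Decomposition 1: common = {PName, Client}, closure = {Budget, Start, ProjID, PName, Client} → lossless.
Decomposition 2: common = {ProjID, PName, Client}, closure = {Budget, Start, ProjID, PName, Client} → lossless.
Decomposition 3: common = {Start, ProjID}, closure = {Start, ProjID} → lossy.

Decomposition 3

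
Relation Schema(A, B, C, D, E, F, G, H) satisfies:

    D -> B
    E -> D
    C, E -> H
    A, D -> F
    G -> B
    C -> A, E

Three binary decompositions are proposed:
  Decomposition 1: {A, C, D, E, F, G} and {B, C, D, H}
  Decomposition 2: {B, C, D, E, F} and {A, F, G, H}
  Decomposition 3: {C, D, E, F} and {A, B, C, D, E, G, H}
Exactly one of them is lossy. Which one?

Decomposition 1: common = {C, D}, closure = {A, B, C, D, E, F, H} → lossless.
Decomposition 2: common = {F}, closure = {F} → lossy.
Decomposition 3: common = {C, D, E}, closure = {A, B, C, D, E, F, H} → lossless.

Decomposition 2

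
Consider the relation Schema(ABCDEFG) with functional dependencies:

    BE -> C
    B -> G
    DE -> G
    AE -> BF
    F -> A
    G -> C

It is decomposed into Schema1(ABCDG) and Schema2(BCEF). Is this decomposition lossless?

No

Common attributes: Schema1 ∩ Schema2 = {BC}.
Closure of {BC}: B → G applies, adding G. So (BC)⁺ = {BCG}.
The closure contains neither all of Schema1 = {ABCDG} nor all of Schema2 = {BCEF}, so the common attributes are not a superkey of either fragment. The join is lossy.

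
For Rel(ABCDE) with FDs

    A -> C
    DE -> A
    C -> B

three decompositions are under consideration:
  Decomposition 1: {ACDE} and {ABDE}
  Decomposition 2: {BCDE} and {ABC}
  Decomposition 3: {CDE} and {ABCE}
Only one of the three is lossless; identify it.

Decomposition 1: common = {ADE}, closure = {ABCDE} → lossless.
Decomposition 2: common = {BC}, closure = {BC} → lossy.
Decomposition 3: common = {CE}, closure = {BCE} → lossy.

Decomposition 1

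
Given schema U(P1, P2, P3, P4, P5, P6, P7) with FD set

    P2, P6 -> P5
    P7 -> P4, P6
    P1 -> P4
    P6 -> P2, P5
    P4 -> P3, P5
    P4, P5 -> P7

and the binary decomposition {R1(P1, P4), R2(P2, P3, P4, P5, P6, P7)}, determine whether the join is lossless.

Yes

Common attributes: R1 ∩ R2 = {P4}.
Closure of {P4}: P4 → P3, P5 applies, adding P3, P5; P4, P5 → P7 applies, adding P7; P7 → P4, P6 applies, adding P6; P6 → P2, P5 applies, adding P2. So (P4)⁺ = {P2, P3, P4, P5, P6, P7}.
This closure contains every attribute of R2, so R1 ∩ R2 → R2. The join is lossless.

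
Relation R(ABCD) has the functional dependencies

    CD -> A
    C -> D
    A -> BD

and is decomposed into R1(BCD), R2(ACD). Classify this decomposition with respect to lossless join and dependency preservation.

Lossless test: (CD)⁺ = {ABCD}, which contains all of one fragment — lossless.
Dependency preservation: the restricted closure of {A} across the fragments never reaches {BD}, so A → BD cannot be enforced without a join — not preserved.

lossless but not dependency-preserving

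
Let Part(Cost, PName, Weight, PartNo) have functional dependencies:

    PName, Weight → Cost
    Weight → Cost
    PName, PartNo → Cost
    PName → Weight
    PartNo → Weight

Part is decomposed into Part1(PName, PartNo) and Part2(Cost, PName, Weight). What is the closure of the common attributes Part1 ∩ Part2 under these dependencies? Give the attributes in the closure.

Cost, PName, Weight

Part1 ∩ Part2 = {PName}.
PName → Weight applies, adding Weight
PName, Weight → Cost applies, adding Cost
Closure: {Cost, PName, Weight}.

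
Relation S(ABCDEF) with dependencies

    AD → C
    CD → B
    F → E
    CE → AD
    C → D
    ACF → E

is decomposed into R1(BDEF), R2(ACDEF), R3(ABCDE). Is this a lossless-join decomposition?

Chase test. Columns are ABCDEF; row i has aⱼ where attribute j ∈ Ri, else bᵢⱼ.
Initial tableau (one row per fragment):
  row 1: b11 a2 b13 a4 a5 a6
  row 2: a1 b22 a3 a4 a5 a6
  row 3: a1 a2 a3 a4 a5 b36
Rows 2 and 3 agree on CD; apply CD→B and equate their B entries.
Row 2 is now all distinguished symbols — the join is lossless.

Yes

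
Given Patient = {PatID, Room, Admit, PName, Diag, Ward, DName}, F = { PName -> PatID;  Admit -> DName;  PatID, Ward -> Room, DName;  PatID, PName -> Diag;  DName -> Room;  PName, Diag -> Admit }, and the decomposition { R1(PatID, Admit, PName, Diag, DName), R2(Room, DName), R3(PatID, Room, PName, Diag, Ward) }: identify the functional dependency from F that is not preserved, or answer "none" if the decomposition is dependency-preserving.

PatID, Ward -> Room, DName

Check PatID, Ward → Room, DName: no single fragment contains all of {PatID, Room, Ward, DName}, and the restricted closure of {PatID, Ward} across the fragments never reaches {Room, DName}.
PName → PatID is preserved.
Admit → DName is preserved.
PatID, PName → Diag is preserved.
DName → Room is preserved.
PName, Diag → Admit is preserved.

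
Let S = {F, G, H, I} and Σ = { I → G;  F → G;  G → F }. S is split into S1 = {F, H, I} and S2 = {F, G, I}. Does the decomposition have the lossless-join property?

Common attributes: S1 ∩ S2 = {F, I}.
Closure of {F, I}: I → G applies, adding G. So (F, I)⁺ = {F, G, I}.
This closure contains every attribute of S2, so S1 ∩ S2 → S2. The join is lossless.

Yes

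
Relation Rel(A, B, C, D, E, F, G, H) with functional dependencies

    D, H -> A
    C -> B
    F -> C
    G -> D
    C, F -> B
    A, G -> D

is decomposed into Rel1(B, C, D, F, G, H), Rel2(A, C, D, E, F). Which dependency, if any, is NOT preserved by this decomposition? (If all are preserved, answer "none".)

D, H -> A

Check D, H → A: no single fragment contains all of {A, D, H}, and the restricted closure of {D, H} across the fragments never reaches {A}.
C → B is preserved.
F → C is preserved.
G → D is preserved.
C, F → B is preserved.
A, G → D is preserved.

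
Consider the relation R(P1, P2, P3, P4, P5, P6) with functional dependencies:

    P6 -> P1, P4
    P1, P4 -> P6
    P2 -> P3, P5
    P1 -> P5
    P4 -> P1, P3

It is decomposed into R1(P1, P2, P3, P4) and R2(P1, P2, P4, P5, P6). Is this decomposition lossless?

Common attributes: R1 ∩ R2 = {P1, P2, P4}.
Closure of {P1, P2, P4}: P1, P4 → P6 applies, adding P6; P2 → P3, P5 applies, adding P3, P5. So (P1, P2, P4)⁺ = {P1, P2, P3, P4, P5, P6}.
This closure contains every attribute of R1, so R1 ∩ R2 → R1. The join is lossless.

Yes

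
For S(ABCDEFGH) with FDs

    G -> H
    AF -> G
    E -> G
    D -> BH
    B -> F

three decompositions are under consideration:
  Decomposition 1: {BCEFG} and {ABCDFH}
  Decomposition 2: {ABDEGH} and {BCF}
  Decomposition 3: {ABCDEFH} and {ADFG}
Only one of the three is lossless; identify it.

Decomposition 1: common = {BCF}, closure = {BCF} → lossy.
Decomposition 2: common = {B}, closure = {BF} → lossy.
Decomposition 3: common = {ADF}, closure = {ABDFGH} → lossless.

Decomposition 3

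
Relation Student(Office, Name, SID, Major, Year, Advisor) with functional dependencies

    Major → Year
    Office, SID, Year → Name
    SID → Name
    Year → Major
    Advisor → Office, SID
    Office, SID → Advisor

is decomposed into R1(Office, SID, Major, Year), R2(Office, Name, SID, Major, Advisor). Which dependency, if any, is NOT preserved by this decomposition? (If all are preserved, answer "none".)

none

Major → Year lies within R1.
Office, SID, Year → Name: restricted closure across fragments reaches Name.
SID → Name lies within R2.
Year → Major lies within R1.
Advisor → Office, SID lies within R2.
Office, SID → Advisor lies within R2.
Every dependency is enforceable on the fragments, so the decomposition is dependency-preserving.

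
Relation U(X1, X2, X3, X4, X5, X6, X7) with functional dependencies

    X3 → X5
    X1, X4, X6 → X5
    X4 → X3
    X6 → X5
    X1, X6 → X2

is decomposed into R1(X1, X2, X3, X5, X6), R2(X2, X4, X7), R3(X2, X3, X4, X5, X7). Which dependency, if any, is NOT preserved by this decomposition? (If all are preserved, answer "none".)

X3 → X5 lies within R1.
X1, X4, X6 → X5: restricted closure across fragments reaches X5.
X4 → X3 lies within R3.
X6 → X5 lies within R1.
X1, X6 → X2 lies within R1.
Every dependency is enforceable on the fragments, so the decomposition is dependency-preserving.

none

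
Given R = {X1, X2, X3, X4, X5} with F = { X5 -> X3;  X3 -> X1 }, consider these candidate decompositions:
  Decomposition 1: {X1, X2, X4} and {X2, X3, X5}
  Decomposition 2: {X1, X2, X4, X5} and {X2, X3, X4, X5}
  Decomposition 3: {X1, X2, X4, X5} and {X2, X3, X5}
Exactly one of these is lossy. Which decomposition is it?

Decomposition 1: common = {X2}, closure = {X2} → lossy.
Decomposition 2: common = {X2, X4, X5}, closure = {X1, X2, X3, X4, X5} → lossless.
Decomposition 3: common = {X2, X5}, closure = {X1, X2, X3, X5} → lossless.

Decomposition 1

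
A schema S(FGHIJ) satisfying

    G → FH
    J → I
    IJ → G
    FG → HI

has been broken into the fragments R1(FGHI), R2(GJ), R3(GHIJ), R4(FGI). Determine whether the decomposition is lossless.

Chase test. Columns are FGHIJ; row i has aⱼ where attribute j ∈ Ri, else bᵢⱼ.
Initial tableau (one row per fragment):
  row 1: a1 a2 a3 a4 b15
  row 2: b21 a2 b23 b24 a5
  row 3: b31 a2 a3 a4 a5
  row 4: a1 a2 b43 a4 b45
Rows 1 and 2 agree on G; apply G→FH and equate their FH entries.
Rows 1 and 3 agree on G; apply G→FH and equate their FH entries.
Rows 1 and 4 agree on G; apply G→FH and equate their FH entries.
Rows 2 and 3 agree on J; apply J→I and equate their I entries.
Row 2 is now all distinguished symbols — the join is lossless.

Yes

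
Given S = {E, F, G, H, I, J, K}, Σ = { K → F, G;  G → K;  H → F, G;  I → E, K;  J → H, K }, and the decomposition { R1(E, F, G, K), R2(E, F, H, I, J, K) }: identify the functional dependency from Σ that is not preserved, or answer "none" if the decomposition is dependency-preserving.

none

K → F, G lies within R1.
G → K lies within R1.
H → F, G: restricted closure across fragments reaches F, G.
I → E, K lies within R2.
J → H, K lies within R2.
Every dependency is enforceable on the fragments, so the decomposition is dependency-preserving.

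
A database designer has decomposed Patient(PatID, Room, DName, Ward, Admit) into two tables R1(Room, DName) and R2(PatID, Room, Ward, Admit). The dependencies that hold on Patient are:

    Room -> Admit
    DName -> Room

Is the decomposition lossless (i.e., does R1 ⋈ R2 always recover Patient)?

Common attributes: R1 ∩ R2 = {Room}.
Closure of {Room}: Room → Admit applies, adding Admit. So (Room)⁺ = {Room, Admit}.
The closure contains neither all of R1 = {Room, DName} nor all of R2 = {PatID, Room, Ward, Admit}, so the common attributes are not a superkey of either fragment. The join is lossy.

No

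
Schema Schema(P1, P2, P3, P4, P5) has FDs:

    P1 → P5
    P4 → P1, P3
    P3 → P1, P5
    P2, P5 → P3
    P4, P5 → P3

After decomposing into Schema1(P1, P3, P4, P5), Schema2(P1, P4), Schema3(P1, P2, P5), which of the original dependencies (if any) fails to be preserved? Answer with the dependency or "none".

P2, P5 → P3

Check P2, P5 → P3: no single fragment contains all of {P2, P3, P5}, and the restricted closure of {P2, P5} across the fragments never reaches {P3}.
P1 → P5 is preserved.
P4 → P1, P3 is preserved.
P3 → P1, P5 is preserved.
P4, P5 → P3 is preserved.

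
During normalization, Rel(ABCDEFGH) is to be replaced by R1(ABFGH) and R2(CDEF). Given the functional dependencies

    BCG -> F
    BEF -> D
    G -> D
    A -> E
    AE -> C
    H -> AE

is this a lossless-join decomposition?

No

Common attributes: R1 ∩ R2 = {F}.
No dependency enlarges {F}, so (F)⁺ = {F}.
The closure contains neither all of R1 = {ABFGH} nor all of R2 = {CDEF}, so the common attributes are not a superkey of either fragment. The join is lossy.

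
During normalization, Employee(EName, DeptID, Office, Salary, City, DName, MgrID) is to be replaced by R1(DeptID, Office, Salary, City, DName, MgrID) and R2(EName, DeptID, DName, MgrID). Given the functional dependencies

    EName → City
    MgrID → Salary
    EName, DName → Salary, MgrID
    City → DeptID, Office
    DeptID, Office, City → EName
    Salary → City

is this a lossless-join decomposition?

Common attributes: R1 ∩ R2 = {DeptID, DName, MgrID}.
Closure of {DeptID, DName, MgrID}: MgrID → Salary applies, adding Salary; Salary → City applies, adding City; City → DeptID, Office applies, adding Office; DeptID, Office, City → EName applies, adding EName. So (DeptID, DName, MgrID)⁺ = {EName, DeptID, Office, Salary, City, DName, MgrID}.
This closure contains every attribute of R1, so R1 ∩ R2 → R1. The join is lossless.

Yes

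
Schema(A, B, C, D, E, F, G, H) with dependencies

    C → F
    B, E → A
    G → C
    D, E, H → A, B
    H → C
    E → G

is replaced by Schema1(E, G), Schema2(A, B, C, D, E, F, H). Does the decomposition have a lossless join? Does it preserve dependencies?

Lossless test: (E)⁺ = {C, E, F, G}, which contains all of one fragment — lossless.
Dependency preservation: the restricted closure of {G} across the fragments never reaches {C}, so G → C cannot be enforced without a join — not preserved.

lossless but not dependency-preserving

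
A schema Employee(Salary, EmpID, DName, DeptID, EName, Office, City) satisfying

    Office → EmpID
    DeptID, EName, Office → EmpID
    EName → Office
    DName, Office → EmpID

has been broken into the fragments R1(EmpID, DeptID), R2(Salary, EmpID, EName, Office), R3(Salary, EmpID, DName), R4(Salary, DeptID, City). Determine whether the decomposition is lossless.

Chase test. Columns are Salary, EmpID, DName, DeptID, EName, Office, City; row i has aⱼ where attribute j ∈ Ri, else bᵢⱼ.
Initial tableau (one row per fragment):
  row 1: b11 a2 b13 a4 b15 b16 b17
  row 2: a1 a2 b23 b24 a5 a6 b27
  row 3: a1 a2 a3 b34 b35 b36 b37
  row 4: a1 b42 b43 a4 b45 b46 a7
No row becomes fully distinguished — the join is lossy.

No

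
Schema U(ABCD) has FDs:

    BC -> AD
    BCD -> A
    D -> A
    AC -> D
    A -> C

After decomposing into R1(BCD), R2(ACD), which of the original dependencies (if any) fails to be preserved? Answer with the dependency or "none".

none

BC → AD: restricted closure across fragments reaches AD.
BCD → A: restricted closure across fragments reaches A.
D → A lies within R2.
AC → D lies within R2.
A → C lies within R2.
Every dependency is enforceable on the fragments, so the decomposition is dependency-preserving.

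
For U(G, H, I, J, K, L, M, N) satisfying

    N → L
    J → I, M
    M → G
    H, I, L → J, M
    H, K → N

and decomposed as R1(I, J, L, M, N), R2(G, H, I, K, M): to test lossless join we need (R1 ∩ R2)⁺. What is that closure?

R1 ∩ R2 = {I, M}.
M → G applies, adding G
Closure: {G, I, M}.

G, I, M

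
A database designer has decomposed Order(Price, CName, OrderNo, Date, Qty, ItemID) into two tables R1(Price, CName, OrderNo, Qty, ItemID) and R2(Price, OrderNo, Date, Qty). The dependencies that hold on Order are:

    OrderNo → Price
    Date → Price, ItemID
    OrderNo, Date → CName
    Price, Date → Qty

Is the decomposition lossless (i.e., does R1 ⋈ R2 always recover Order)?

Common attributes: R1 ∩ R2 = {Price, OrderNo, Qty}.
No dependency enlarges {Price, OrderNo, Qty}, so (Price, OrderNo, Qty)⁺ = {Price, OrderNo, Qty}.
The closure contains neither all of R1 = {Price, CName, OrderNo, Qty, ItemID} nor all of R2 = {Price, OrderNo, Date, Qty}, so the common attributes are not a superkey of either fragment. The join is lossy.

No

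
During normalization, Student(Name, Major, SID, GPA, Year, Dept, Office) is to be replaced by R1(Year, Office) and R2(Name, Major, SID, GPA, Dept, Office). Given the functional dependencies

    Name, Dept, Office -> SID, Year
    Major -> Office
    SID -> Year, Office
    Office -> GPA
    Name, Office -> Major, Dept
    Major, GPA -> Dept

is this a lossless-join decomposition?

Common attributes: R1 ∩ R2 = {Office}.
Closure of {Office}: Office → GPA applies, adding GPA. So (Office)⁺ = {GPA, Office}.
The closure contains neither all of R1 = {Year, Office} nor all of R2 = {Name, Major, SID, GPA, Dept, Office}, so the common attributes are not a superkey of either fragment. The join is lossy.

No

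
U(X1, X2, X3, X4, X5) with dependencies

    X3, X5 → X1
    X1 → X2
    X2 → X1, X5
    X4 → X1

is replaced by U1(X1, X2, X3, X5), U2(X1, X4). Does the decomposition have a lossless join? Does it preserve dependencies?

lossy but dependency-preserving

Lossless test: (X1)⁺ = {X1, X2, X5}, which is a superkey of neither fragment — lossy.
Dependency preservation: every FD's attributes lie within a single fragment, so each can be enforced locally — preserved.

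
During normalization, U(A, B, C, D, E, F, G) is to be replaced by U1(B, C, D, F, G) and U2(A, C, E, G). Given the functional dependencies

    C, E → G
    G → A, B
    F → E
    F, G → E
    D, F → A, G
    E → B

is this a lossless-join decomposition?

No

Common attributes: U1 ∩ U2 = {C, G}.
Closure of {C, G}: G → A, B applies, adding A, B. So (C, G)⁺ = {A, B, C, G}.
The closure contains neither all of U1 = {B, C, D, F, G} nor all of U2 = {A, C, E, G}, so the common attributes are not a superkey of either fragment. The join is lossy.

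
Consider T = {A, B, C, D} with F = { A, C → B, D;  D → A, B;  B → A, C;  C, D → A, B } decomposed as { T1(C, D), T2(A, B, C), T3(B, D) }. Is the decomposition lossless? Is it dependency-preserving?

Lossless test (chase): Rows 1 and 3 agree on D; apply D→A, B and equate their A, B entries. Rows 1 and 2 agree on B; apply B→A, C and equate their A, C entries. Rows 1 and 3 agree on B; apply B→A, C and equate their A, C entries. Rows 1 and 2 agree on A, C; apply A, C→B, D and equate their B, D entries. Row 1 is now all distinguished symbols — the join is lossless.
Dependency preservation: A, C → B, D; D → A, B; C, D → A, B are not contained in any single fragment, but the restricted closure of each left-hand side across the fragments still reaches the right-hand side; the remaining FDs each lie inside some fragment. All dependencies are preserved.

lossless and dependency-preserving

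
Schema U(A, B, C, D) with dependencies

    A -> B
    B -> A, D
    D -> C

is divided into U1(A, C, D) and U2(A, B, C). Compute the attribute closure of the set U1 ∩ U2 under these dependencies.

A, B, C, D

U1 ∩ U2 = {A, C}.
A → B applies, adding B
B → A, D applies, adding D
Closure: {A, B, C, D}.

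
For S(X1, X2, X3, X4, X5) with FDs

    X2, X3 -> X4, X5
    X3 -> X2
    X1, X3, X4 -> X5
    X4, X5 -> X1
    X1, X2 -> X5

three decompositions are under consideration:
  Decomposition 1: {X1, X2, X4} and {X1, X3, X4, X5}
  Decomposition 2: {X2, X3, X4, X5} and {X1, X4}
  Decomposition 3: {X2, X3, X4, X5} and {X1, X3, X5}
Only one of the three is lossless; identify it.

Decomposition 3

Decomposition 1: common = {X1, X4}, closure = {X1, X4} → lossy.
Decomposition 2: common = {X4}, closure = {X4} → lossy.
Decomposition 3: common = {X3, X5}, closure = {X1, X2, X3, X4, X5} → lossless.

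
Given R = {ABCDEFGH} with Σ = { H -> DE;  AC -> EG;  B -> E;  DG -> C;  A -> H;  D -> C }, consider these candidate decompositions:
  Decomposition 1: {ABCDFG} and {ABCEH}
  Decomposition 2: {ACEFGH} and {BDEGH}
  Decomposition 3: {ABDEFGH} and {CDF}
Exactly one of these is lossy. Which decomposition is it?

Decomposition 1: common = {ABC}, closure = {ABCDEGH} → lossless.
Decomposition 2: common = {EGH}, closure = {CDEGH} → lossy.
Decomposition 3: common = {DF}, closure = {CDF} → lossless.

Decomposition 2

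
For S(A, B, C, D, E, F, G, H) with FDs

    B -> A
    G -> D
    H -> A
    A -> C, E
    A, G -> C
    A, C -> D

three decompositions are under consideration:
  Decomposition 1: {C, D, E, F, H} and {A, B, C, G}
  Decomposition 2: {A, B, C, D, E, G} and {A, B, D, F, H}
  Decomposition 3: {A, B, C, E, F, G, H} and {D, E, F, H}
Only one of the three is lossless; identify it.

Decomposition 3

Decomposition 1: common = {C}, closure = {C} → lossy.
Decomposition 2: common = {A, B, D}, closure = {A, B, C, D, E} → lossy.
Decomposition 3: common = {E, F, H}, closure = {A, C, D, E, F, H} → lossless.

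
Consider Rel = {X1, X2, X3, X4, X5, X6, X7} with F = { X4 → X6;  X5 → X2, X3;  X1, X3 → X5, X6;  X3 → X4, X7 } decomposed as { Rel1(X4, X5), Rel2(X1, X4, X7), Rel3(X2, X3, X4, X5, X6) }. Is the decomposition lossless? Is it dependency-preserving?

Lossless test (chase): Rows 1 and 2 agree on X4; apply X4→X6 and equate their X6 entries. Rows 1 and 3 agree on X4; apply X4→X6 and equate their X6 entries. Rows 1 and 3 agree on X5; apply X5→X2, X3 and equate their X2, X3 entries. Rows 1 and 3 agree on X3; apply X3→X4, X7 and equate their X4, X7 entries. No row becomes fully distinguished — the join is lossy.
Dependency preservation: the restricted closure of {X1, X3} across the fragments never reaches {X5, X6}, so X1, X3 → X5, X6 cannot be enforced without a join — not preserved.

lossy and not dependency-preserving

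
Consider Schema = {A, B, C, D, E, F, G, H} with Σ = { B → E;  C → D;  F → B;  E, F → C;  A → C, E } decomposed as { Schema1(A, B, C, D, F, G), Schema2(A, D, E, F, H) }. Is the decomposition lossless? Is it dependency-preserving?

lossy and not dependency-preserving

Lossless test: (A, D, F)⁺ = {A, B, C, D, E, F}, which is a superkey of neither fragment — lossy.
Dependency preservation: the restricted closure of {B} across the fragments never reaches {E}, so B → E cannot be enforced without a join — not preserved.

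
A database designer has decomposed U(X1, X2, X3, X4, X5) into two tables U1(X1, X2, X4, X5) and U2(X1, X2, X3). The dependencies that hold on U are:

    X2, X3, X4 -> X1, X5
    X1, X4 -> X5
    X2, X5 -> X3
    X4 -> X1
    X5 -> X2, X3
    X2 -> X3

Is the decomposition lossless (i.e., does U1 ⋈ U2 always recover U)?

Yes

Common attributes: U1 ∩ U2 = {X1, X2}.
Closure of {X1, X2}: X2 → X3 applies, adding X3. So (X1, X2)⁺ = {X1, X2, X3}.
This closure contains every attribute of U2, so U1 ∩ U2 → U2. The join is lossless.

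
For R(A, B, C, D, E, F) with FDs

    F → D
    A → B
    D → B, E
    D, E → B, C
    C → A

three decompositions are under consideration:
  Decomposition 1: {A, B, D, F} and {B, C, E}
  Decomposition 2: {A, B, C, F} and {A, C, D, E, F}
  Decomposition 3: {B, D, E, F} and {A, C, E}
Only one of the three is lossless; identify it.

Decomposition 2

Decomposition 1: common = {B}, closure = {B} → lossy.
Decomposition 2: common = {A, C, F}, closure = {A, B, C, D, E, F} → lossless.
Decomposition 3: common = {E}, closure = {E} → lossy.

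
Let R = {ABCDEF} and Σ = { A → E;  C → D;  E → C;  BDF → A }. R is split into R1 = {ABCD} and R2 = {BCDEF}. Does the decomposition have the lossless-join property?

No

Common attributes: R1 ∩ R2 = {BCD}.
No dependency enlarges {BCD}, so (BCD)⁺ = {BCD}.
The closure contains neither all of R1 = {ABCD} nor all of R2 = {BCDEF}, so the common attributes are not a superkey of either fragment. The join is lossy.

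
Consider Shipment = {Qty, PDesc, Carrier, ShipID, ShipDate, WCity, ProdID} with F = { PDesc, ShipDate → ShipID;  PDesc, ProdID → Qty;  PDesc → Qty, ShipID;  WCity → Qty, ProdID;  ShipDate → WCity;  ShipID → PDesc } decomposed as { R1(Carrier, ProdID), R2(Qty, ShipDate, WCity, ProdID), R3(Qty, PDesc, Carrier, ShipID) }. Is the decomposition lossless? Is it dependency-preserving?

lossy but dependency-preserving

Lossless test (chase): applying each FD to every pair of rows produces no changes in the tableau, so no row becomes fully distinguished — the join is lossy.
Dependency preservation: PDesc, ShipDate → ShipID; PDesc, ProdID → Qty are not contained in any single fragment, but the restricted closure of each left-hand side across the fragments still reaches the right-hand side; the remaining FDs each lie inside some fragment. All dependencies are preserved.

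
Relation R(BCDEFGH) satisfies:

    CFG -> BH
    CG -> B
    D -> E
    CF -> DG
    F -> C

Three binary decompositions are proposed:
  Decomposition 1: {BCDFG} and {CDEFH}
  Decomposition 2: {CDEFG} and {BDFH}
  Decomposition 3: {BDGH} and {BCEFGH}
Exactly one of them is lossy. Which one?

Decomposition 1: common = {CDF}, closure = {BCDEFGH} → lossless.
Decomposition 2: common = {DF}, closure = {BCDEFGH} → lossless.
Decomposition 3: common = {BGH}, closure = {BGH} → lossy.

Decomposition 3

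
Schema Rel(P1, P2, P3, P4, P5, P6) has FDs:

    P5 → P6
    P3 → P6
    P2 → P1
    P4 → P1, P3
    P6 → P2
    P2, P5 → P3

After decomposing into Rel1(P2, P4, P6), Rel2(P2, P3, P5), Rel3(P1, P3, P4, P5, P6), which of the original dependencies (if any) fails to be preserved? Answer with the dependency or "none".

Check P2 → P1: no single fragment contains all of {P1, P2}, and the restricted closure of {P2} across the fragments never reaches {P1}.
P5 → P6 is preserved.
P3 → P6 is preserved.
P4 → P1, P3 is preserved.
P6 → P2 is preserved.
P2, P5 → P3 is preserved.

P2 → P1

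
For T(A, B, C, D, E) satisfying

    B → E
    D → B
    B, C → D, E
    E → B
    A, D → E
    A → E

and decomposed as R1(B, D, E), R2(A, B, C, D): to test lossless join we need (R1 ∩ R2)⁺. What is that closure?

R1 ∩ R2 = {B, D}.
B → E applies, adding E
Closure: {B, D, E}.

B, D, E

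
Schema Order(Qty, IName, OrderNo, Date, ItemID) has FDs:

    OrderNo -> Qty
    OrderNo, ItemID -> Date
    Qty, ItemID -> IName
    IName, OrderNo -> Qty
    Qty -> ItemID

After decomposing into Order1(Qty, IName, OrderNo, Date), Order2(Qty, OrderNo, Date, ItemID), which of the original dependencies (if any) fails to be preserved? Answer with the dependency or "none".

none

OrderNo → Qty lies within Order1.
OrderNo, ItemID → Date lies within Order2.
Qty, ItemID → IName: restricted closure across fragments reaches IName.
IName, OrderNo → Qty lies within Order1.
Qty → ItemID lies within Order2.
Every dependency is enforceable on the fragments, so the decomposition is dependency-preserving.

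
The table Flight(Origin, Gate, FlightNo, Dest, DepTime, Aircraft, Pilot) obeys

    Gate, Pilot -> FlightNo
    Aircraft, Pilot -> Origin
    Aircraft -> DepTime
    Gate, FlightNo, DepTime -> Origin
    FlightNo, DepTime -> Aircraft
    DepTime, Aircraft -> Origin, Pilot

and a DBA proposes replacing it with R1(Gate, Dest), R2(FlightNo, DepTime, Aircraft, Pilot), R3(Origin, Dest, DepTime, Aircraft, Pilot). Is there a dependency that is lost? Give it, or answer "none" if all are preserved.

Check Gate, Pilot → FlightNo: no single fragment contains all of {Gate, FlightNo, Pilot}, and the restricted closure of {Gate, Pilot} across the fragments never reaches {FlightNo}.
Aircraft, Pilot → Origin is preserved.
Aircraft → DepTime is preserved.
Gate, FlightNo, DepTime → Origin is preserved.
FlightNo, DepTime → Aircraft is preserved.
DepTime, Aircraft → Origin, Pilot is preserved.

Gate, Pilot -> FlightNo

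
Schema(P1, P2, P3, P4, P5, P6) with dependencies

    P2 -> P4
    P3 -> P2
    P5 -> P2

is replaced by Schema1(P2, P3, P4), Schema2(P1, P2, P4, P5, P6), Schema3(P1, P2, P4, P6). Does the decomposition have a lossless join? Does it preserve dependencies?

Lossless test (chase): applying each FD to every pair of rows produces no changes in the tableau, so no row becomes fully distinguished — the join is lossy.
Dependency preservation: every FD's attributes lie within a single fragment, so each can be enforced locally — preserved.

lossy but dependency-preserving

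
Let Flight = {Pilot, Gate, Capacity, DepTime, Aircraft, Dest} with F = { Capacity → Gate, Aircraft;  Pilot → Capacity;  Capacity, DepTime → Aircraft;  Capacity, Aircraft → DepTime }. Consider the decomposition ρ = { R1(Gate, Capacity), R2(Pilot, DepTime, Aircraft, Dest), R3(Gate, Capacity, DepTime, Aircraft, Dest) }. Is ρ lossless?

Chase test. Columns are Pilot, Gate, Capacity, DepTime, Aircraft, Dest; row i has aⱼ where attribute j ∈ Ri, else bᵢⱼ.
Initial tableau (one row per fragment):
  row 1: b11 a2 a3 b14 b15 b16
  row 2: a1 b22 b23 a4 a5 a6
  row 3: b31 a2 a3 a4 a5 a6
Rows 1 and 3 agree on Capacity; apply Capacity→Gate, Aircraft and equate their Gate, Aircraft entries.
Rows 1 and 3 agree on Capacity, Aircraft; apply Capacity, Aircraft→DepTime and equate their DepTime entries.
No row becomes fully distinguished — the join is lossy.

No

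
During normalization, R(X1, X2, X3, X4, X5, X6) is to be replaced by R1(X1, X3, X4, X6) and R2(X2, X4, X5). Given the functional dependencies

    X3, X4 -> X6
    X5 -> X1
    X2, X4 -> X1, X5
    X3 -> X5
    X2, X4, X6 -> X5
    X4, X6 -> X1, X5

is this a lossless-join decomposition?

No

Common attributes: R1 ∩ R2 = {X4}.
No dependency enlarges {X4}, so (X4)⁺ = {X4}.
The closure contains neither all of R1 = {X1, X3, X4, X6} nor all of R2 = {X2, X4, X5}, so the common attributes are not a superkey of either fragment. The join is lossy.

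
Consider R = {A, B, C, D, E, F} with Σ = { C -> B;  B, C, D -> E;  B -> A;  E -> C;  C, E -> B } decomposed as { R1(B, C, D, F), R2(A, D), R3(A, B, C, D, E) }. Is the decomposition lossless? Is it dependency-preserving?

Lossless test (chase): Rows 1 and 3 agree on B, C, D; apply B, C, D→E and equate their E entries. Rows 1 and 3 agree on B; apply B→A and equate their A entries. Row 1 is now all distinguished symbols — the join is lossless.
Dependency preservation: every FD's attributes lie within a single fragment, so each can be enforced locally — preserved.

lossless and dependency-preserving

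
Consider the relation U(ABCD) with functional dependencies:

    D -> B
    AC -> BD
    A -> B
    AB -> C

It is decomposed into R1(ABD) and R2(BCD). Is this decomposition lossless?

No

Common attributes: R1 ∩ R2 = {BD}.
No dependency enlarges {BD}, so (BD)⁺ = {BD}.
The closure contains neither all of R1 = {ABD} nor all of R2 = {BCD}, so the common attributes are not a superkey of either fragment. The join is lossy.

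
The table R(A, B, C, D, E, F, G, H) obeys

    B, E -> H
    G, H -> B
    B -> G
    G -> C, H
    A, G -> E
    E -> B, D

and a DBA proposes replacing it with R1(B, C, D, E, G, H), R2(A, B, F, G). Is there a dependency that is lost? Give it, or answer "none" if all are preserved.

A, G -> E

Check A, G → E: no single fragment contains all of {A, E, G}, and the restricted closure of {A, G} across the fragments never reaches {E}.
B, E → H is preserved.
G, H → B is preserved.
B → G is preserved.
G → C, H is preserved.
E → B, D is preserved.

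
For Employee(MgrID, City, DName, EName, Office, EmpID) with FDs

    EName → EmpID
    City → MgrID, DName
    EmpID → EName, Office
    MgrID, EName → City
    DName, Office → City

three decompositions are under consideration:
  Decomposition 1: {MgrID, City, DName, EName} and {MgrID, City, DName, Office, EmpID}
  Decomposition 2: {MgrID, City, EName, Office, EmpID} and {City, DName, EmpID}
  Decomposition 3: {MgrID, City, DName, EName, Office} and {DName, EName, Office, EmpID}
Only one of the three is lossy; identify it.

Decomposition 1

Decomposition 1: common = {MgrID, City, DName}, closure = {MgrID, City, DName} → lossy.
Decomposition 2: common = {City, EmpID}, closure = {MgrID, City, DName, EName, Office, EmpID} → lossless.
Decomposition 3: common = {DName, EName, Office}, closure = {MgrID, City, DName, EName, Office, EmpID} → lossless.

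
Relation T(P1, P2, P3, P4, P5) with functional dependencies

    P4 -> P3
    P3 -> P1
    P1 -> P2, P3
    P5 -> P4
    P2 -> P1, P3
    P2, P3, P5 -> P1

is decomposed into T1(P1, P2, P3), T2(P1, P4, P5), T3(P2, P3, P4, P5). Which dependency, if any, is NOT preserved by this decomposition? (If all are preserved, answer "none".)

P4 → P3 lies within T3.
P3 → P1 lies within T1.
P1 → P2, P3 lies within T1.
P5 → P4 lies within T2.
P2 → P1, P3 lies within T1.
P2, P3, P5 → P1: restricted closure across fragments reaches P1.
Every dependency is enforceable on the fragments, so the decomposition is dependency-preserving.

none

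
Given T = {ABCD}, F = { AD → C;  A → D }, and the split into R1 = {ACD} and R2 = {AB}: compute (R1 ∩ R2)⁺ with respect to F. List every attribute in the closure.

R1 ∩ R2 = {A}.
A → D applies, adding D
AD → C applies, adding C
Closure: {ACD}.

ACD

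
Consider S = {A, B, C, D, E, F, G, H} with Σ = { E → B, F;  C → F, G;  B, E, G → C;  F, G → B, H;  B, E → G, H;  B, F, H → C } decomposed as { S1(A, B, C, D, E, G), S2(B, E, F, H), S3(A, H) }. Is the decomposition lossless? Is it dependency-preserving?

Lossless test (chase): Rows 1 and 2 agree on E; apply E→B, F and equate their B, F entries. Rows 1 and 2 agree on B, E; apply B, E→G, H and equate their G, H entries. Rows 1 and 2 agree on B, F, H; apply B, F, H→C and equate their C entries. Row 1 is now all distinguished symbols — the join is lossless.
Dependency preservation: the restricted closure of {C} across the fragments never reaches {F, G}, so C → F, G cannot be enforced without a join — not preserved.

lossless but not dependency-preserving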